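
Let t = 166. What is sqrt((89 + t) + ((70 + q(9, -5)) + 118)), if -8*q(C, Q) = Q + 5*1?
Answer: sqrt(443) ≈ 21.048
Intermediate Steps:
q(C, Q) = -5/8 - Q/8 (q(C, Q) = -(Q + 5*1)/8 = -(Q + 5)/8 = -(5 + Q)/8 = -5/8 - Q/8)
sqrt((89 + t) + ((70 + q(9, -5)) + 118)) = sqrt((89 + 166) + ((70 + (-5/8 - 1/8*(-5))) + 118)) = sqrt(255 + ((70 + (-5/8 + 5/8)) + 118)) = sqrt(255 + ((70 + 0) + 118)) = sqrt(255 + (70 + 118)) = sqrt(255 + 188) = sqrt(443)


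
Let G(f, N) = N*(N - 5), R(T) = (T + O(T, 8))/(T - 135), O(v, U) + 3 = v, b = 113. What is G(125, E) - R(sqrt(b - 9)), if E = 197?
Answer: 685408507/18121 + 534*sqrt(26)/18121 ≈ 37824.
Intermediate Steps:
O(v, U) = -3 + v
R(T) = (-3 + 2*T)/(-135 + T) (R(T) = (T + (-3 + T))/(T - 135) = (-3 + 2*T)/(-135 + T))
G(f, N) = N*(-5 + N)
G(125, E) - R(sqrt(b - 9)) = 197*(-5 + 197) - (-3 + 2*sqrt(113 - 9))/(-135 + sqrt(113 - 9)) = 197*192 - (-3 + 2*sqrt(104))/(-135 + sqrt(104)) = 37824 - (-3 + 2*(2*sqrt(26)))/(-135 + 2*sqrt(26)) = 37824 - (-3 + 4*sqrt(26))/(-135 + 2*sqrt(26))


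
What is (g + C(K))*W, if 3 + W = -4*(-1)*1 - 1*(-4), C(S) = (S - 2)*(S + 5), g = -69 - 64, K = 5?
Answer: -515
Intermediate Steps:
g = -133
C(S) = (-2 + S)*(5 + S)
W = 5 (W = -3 + (-4*(-1)*1 - 1*(-4)) = -3 + (4*1 + 4) = -3 + (4 + 4) = -3 + 8 = 5)
(g + C(K))*W = (-133 + (-10 + 5² + 3*5))*5 = (-133 + (-10 + 25 + 15))*5 = (-133 + 30)*5 = -103*5 = -515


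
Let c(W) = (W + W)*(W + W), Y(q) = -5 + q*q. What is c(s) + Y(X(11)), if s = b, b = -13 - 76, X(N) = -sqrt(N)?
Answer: 31690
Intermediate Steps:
Y(q) = -5 + q**2
b = -89
s = -89
c(W) = 4*W**2 (c(W) = (2*W)*(2*W) = 4*W**2)
c(s) + Y(X(11)) = 4*(-89)**2 + (-5 + (-sqrt(11))**2) = 4*7921 + (-5 + 11) = 31684 + 6 = 31690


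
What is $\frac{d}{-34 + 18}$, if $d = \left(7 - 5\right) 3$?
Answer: $- \frac{3}{8} \approx -0.375$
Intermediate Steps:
$d = 6$ ($d = 2 \cdot 3 = 6$)
$\frac{d}{-34 + 18} = \frac{1}{-34 + 18} \cdot 6 = \frac{1}{-16} \cdot 6 = \left(- \frac{1}{16}\right) 6 = - \frac{3}{8}$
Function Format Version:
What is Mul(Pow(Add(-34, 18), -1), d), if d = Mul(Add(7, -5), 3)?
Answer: Rational(-3, 8) ≈ -0.37500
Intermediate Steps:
d = 6 (d = Mul(2, 3) = 6)
Mul(Pow(Add(-34, 18), -1), d) = Mul(Pow(Add(-34, 18), -1), 6) = Mul(Pow(-16, -1), 6) = Mul(Rational(-1, 16), 6) = Rational(-3, 8)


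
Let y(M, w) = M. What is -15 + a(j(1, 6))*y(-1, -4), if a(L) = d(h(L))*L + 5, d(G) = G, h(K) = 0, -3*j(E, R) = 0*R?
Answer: -20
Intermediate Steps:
j(E, R) = 0 (j(E, R) = -0*R = -⅓*0 = 0)
a(L) = 5 (a(L) = 0*L + 5 = 0 + 5 = 5)
-15 + a(j(1, 6))*y(-1, -4) = -15 + 5*(-1) = -15 - 5 = -20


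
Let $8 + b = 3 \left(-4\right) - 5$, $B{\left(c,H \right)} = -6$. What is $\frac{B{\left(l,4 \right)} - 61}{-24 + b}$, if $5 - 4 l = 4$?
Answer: $\frac{67}{49} \approx 1.3673$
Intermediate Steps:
$l = \frac{1}{4}$ ($l = \frac{5}{4} - 1 = \frac{1}{4} \approx 0.25$)
$b = -25$ ($b = -8 + \left(3 \left(-4\right) - 5\right) = -8 - 17 = -25$)
$\frac{B{\left(l,4 \right)} - 61}{-24 + b} = \frac{-6 - 61}{-24 - 25} = - \frac{67}{-49} = \left(-67\right) \left(- \frac{1}{49}\right) = \frac{67}{49}$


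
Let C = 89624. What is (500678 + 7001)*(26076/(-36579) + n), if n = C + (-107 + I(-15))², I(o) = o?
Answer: 646913698206008/12193 ≈ 5.3056e+10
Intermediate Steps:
n = 104508 (n = 89624 + (-107 - 15)² = 89624 + (-122)² = 89624 + 14884 = 104508)
(500678 + 7001)*(26076/(-36579) + n) = (500678 + 7001)*(26076/(-36579) + 104508) = 507679*(26076*(-1/36579) + 104508) = 507679*(-8692/12193 + 104508) = 507679*(1274257352/12193) = 646913698206008/12193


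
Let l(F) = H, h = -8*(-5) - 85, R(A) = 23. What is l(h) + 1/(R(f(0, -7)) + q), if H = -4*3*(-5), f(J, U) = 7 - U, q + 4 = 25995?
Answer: 1560841/26014 ≈ 60.000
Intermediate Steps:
q = 25991 (q = -4 + 25995 = 25991)
h = -45 (h = 40 - 85 = -45)
H = 60 (H = -12*(-5) = 60)
l(F) = 60
l(h) + 1/(R(f(0, -7)) + q) = 60 + 1/(23 + 25991) = 60 + 1/26014 = 1560841/26014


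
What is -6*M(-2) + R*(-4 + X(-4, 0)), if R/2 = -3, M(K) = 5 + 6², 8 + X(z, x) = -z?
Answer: -198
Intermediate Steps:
X(z, x) = -8 - z
M(K) = 41 (M(K) = 5 + 36 = 41)
R = -6 (R = 2*(-3) = -6)
-6*M(-2) + R*(-4 + X(-4, 0)) = -6*41 - 6*(-4 + (-8 - 1*(-4))) = -246 - 6*(-4 + (-8 + 4)) = -246 - 6*(-4 - 4) = -246 - 6*(-8) = -246 + 48 = -198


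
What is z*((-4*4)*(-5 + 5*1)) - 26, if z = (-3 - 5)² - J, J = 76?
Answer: -26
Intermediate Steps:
z = -12 (z = (-3 - 5)² - 1*76 = (-8)² - 76 = 64 - 76 = -12)
z*((-4*4)*(-5 + 5*1)) - 26 = -12*(-4*4)*(-5 + 5*1) - 26 = -(-192)*(-5 + 5) - 26 = -(-192)*0 - 26 = -12*0 - 26 = 0 - 26 = -26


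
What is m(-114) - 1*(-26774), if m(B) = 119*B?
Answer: 13208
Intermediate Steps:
m(-114) - 1*(-26774) = 119*(-114) - 1*(-26774) = -13566 + 26774 = 13208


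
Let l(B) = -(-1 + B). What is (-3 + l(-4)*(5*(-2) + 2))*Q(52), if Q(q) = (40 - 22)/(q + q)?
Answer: -387/52 ≈ -7.4423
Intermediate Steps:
l(B) = 1 - B
Q(q) = 9/q (Q(q) = 18/((2*q)) = 18*(1/(2*q)) = 9/q)
(-3 + l(-4)*(5*(-2) + 2))*Q(52) = (-3 + (1 - 1*(-4))*(5*(-2) + 2))*(9/52) = (-3 + (1 + 4)*(-10 + 2))*(9*(1/52)) = (-3 + 5*(-8))*(9/52) = (-3 - 40)*(9/52) = -43*9/52 = -387/52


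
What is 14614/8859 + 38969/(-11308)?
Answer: -179971259/100177572 ≈ -1.7965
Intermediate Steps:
14614/8859 + 38969/(-11308) = 14614*(1/8859) + 38969*(-1/11308) = 14614/8859 - 38969/11308 = -179971259/100177572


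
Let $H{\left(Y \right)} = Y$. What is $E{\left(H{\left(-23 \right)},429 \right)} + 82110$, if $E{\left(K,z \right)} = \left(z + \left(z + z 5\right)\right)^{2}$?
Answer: $9100119$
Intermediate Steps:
$E{\left(K,z \right)} = 49 z^{2}$ ($E{\left(K,z \right)} = \left(z + \left(z + 5 z\right)\right)^{2} = \left(z + 6 z\right)^{2} = \left(7 z\right)^{2} = 49 z^{2}$)
$E{\left(H{\left(-23 \right)},429 \right)} + 82110 = 49 \cdot 429^{2} + 82110 = 49 \cdot 184041 + 82110 = 9018009 + 82110 = 9100119$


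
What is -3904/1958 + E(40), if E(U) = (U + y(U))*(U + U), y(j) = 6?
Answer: 3600768/979 ≈ 3678.0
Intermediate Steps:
E(U) = 2*U*(6 + U) (E(U) = (U + 6)*(U + U) = (6 + U)*(2*U) = 2*U*(6 + U))
-3904/1958 + E(40) = -3904/1958 + 2*40*(6 + 40) = -3904*1/1958 + 2*40*46 = -1952/979 + 3680 = 3600768/979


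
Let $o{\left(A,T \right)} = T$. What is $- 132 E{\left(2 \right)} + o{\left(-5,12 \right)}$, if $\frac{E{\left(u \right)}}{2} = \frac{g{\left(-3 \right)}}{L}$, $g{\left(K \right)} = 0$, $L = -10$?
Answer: $12$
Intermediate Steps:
$E{\left(u \right)} = 0$ ($E{\left(u \right)} = 2 \frac{0}{-10} = 2 \cdot 0 \left(- \frac{1}{10}\right) = 2 \cdot 0 = 0$)
$- 132 E{\left(2 \right)} + o{\left(-5,12 \right)} = \left(-132\right) 0 + 12 = 0 + 12 = 12$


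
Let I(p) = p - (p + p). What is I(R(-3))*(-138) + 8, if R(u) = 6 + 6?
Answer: 1664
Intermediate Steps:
R(u) = 12
I(p) = -p (I(p) = p - 2*p = -p)
I(R(-3))*(-138) + 8 = -1*12*(-138) + 8 = -12*(-138) + 8 = 1656 + 8 = 1664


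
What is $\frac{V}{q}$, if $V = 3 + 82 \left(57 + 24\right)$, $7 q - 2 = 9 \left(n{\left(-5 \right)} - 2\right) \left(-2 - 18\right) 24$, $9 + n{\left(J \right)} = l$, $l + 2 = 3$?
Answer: $\frac{46515}{43202} \approx 1.0767$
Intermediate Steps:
$l = 1$ ($l = -2 + 3 = 1$)
$n{\left(J \right)} = -8$ ($n{\left(J \right)} = -9 + 1 = -8$)
$q = \frac{43202}{7}$ ($q = \frac{2}{7} + \frac{9 \left(-8 - 2\right) \left(-2 - 18\right) 24}{7} = \frac{2}{7} + \frac{9 \left(-8 - 2\right) \left(-20\right) 24}{7} = \frac{2}{7} + \frac{9 \left(\left(-10\right) \left(-20\right)\right) 24}{7} = \frac{2}{7} + \frac{9 \cdot 200 \cdot 24}{7} = \frac{2}{7} + \frac{1800 \cdot 24}{7} = \frac{2}{7} + \frac{1}{7} \cdot 43200 = \frac{2}{7} + \frac{43200}{7} = \frac{43202}{7} \approx 6171.7$)
$V = 6645$ ($V = 3 + 82 \cdot 81 = 3 + 6642 = 6645$)
$\frac{V}{q} = \frac{6645}{\frac{43202}{7}} = 6645 \cdot \frac{7}{43202} = \frac{46515}{43202}$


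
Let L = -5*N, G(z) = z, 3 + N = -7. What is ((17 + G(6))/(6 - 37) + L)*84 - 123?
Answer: 124455/31 ≈ 4014.7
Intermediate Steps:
N = -10 (N = -3 - 7 = -10)
L = 50 (L = -5*(-10) = 50)
((17 + G(6))/(6 - 37) + L)*84 - 123 = ((17 + 6)/(6 - 37) + 50)*84 - 123 = (23/(-31) + 50)*84 - 123 = (23*(-1/31) + 50)*84 - 123 = (-23/31 + 50)*84 - 123 = (1527/31)*84 - 123 = 128268/31 - 123 = 124455/31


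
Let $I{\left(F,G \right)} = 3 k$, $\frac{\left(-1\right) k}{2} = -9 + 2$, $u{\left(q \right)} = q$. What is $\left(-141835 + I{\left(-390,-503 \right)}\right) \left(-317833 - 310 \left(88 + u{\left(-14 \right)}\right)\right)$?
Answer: $48319225989$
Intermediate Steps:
$k = 14$ ($k = - 2 \left(-9 + 2\right) = \left(-2\right) \left(-7\right) = 14$)
$I{\left(F,G \right)} = 42$ ($I{\left(F,G \right)} = 3 \cdot 14 = 42$)
$\left(-141835 + I{\left(-390,-503 \right)}\right) \left(-317833 - 310 \left(88 + u{\left(-14 \right)}\right)\right) = \left(-141835 + 42\right) \left(-317833 - 310 \left(88 - 14\right)\right) = - 141793 \left(-317833 - 22940\right) = \left(-141793\right) \left(-340773\right) = 48319225989$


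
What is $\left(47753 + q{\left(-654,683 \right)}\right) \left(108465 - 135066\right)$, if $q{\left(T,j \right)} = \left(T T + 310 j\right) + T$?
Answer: $-18262783545$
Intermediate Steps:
$q{\left(T,j \right)} = T + T^{2} + 310 j$ ($q{\left(T,j \right)} = \left(T^{2} + 310 j\right) + T = T + T^{2} + 310 j$)
$\left(47753 + q{\left(-654,683 \right)}\right) \left(108465 - 135066\right) = \left(47753 + \left(-654 + \left(-654\right)^{2} + 310 \cdot 683\right)\right) \left(108465 - 135066\right) = \left(47753 + \left(-654 + 427716 + 211730\right)\right) \left(-26601\right) = \left(47753 + 638792\right) \left(-26601\right) = 686545 \left(-26601\right) = -18262783545$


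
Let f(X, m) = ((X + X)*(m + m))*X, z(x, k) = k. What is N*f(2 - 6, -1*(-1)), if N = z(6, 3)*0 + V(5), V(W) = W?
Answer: 320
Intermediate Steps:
f(X, m) = 4*m*X² (f(X, m) = ((2*X)*(2*m))*X = (4*X*m)*X = 4*m*X²)
N = 5 (N = 3*0 + 5 = 0 + 5 = 5)
N*f(2 - 6, -1*(-1)) = 5*(4*(-1*(-1))*(2 - 6)²) = 5*(4*1*(-4)²) = 5*(4*1*16) = 5*64 = 320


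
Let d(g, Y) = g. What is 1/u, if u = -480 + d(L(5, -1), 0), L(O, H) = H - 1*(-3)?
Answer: -1/478 ≈ -0.0020920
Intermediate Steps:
L(O, H) = 3 + H (L(O, H) = H + 3 = 3 + H)
u = -478 (u = -480 + (3 - 1) = -480 + 2 = -478)
1/u = 1/(-478) = -1/478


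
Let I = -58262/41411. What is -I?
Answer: 58262/41411 ≈ 1.4069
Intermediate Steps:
I = -58262/41411 (I = -58262*1/41411 = -58262/41411 ≈ -1.4069)
-I = -1*(-58262/41411) = 58262/41411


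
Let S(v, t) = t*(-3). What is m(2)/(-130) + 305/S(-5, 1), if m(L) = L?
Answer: -19828/195 ≈ -101.68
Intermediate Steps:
S(v, t) = -3*t
m(2)/(-130) + 305/S(-5, 1) = 2/(-130) + 305/((-3*1)) = 2*(-1/130) + 305/(-3) = -1/65 + 305*(-⅓) = -1/65 - 305/3 = -19828/195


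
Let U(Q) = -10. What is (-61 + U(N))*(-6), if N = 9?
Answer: 426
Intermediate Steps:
(-61 + U(N))*(-6) = (-61 - 10)*(-6) = -71*(-6) = 426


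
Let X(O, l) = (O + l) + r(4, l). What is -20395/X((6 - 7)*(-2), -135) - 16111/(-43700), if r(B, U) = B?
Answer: 893339819/5637300 ≈ 158.47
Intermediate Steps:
X(O, l) = 4 + O + l (X(O, l) = (O + l) + 4 = 4 + O + l)
-20395/X((6 - 7)*(-2), -135) - 16111/(-43700) = -20395/(4 + (6 - 7)*(-2) - 135) - 16111/(-43700) = -20395/(4 - 1*(-2) - 135) - 16111*(-1/43700) = -20395/(4 + 2 - 135) + 16111/43700 = -20395/(-129) + 16111/43700 = -20395*(-1/129) + 16111/43700 = 20395/129 + 16111/43700 = 893339819/5637300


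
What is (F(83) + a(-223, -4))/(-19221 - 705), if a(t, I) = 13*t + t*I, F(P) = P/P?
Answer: 1003/9963 ≈ 0.10067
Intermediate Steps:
F(P) = 1
a(t, I) = 13*t + I*t
(F(83) + a(-223, -4))/(-19221 - 705) = (1 - 223*(13 - 4))/(-19221 - 705) = (1 - 223*9)/(-19926) = (1 - 2007)*(-1/19926) = -2006*(-1/19926) = 1003/9963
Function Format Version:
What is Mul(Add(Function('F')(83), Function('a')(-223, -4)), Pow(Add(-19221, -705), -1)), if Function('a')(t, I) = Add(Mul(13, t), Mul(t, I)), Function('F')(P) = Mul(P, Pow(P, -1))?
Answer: Rational(1003, 9963) ≈ 0.10067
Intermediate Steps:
Function('F')(P) = 1
Function('a')(t, I) = Add(Mul(13, t), Mul(I, t))
Mul(Add(Function('F')(83), Function('a')(-223, -4)), Pow(Add(-19221, -705), -1)) = Mul(Add(1, Mul(-223, Add(13, -4))), Pow(Add(-19221, -705), -1)) = Mul(Add(1, Mul(-223, 9)), Pow(-19926, -1)) = Mul(Add(1, -2007), Rational(-1, 19926)) = Mul(-2006, Rational(-1, 19926)) = Rational(1003, 9963)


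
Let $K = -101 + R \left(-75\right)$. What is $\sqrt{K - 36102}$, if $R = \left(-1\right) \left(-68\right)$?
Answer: $i \sqrt{41303} \approx 203.23 i$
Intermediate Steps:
$R = 68$
$K = -5201$ ($K = -101 + 68 \left(-75\right) = -101 - 5100 = -5201$)
$\sqrt{K - 36102} = \sqrt{-5201 - 36102} = \sqrt{-41303} = i \sqrt{41303}$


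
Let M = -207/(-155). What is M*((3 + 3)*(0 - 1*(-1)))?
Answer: 1242/155 ≈ 8.0129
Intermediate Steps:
M = 207/155 (M = -207*(-1/155) = 207/155 ≈ 1.3355)
M*((3 + 3)*(0 - 1*(-1))) = 207*((3 + 3)*(0 - 1*(-1)))/155 = 207*(6*(0 + 1))/155 = 207*(6*1)/155 = (207/155)*6 = 1242/155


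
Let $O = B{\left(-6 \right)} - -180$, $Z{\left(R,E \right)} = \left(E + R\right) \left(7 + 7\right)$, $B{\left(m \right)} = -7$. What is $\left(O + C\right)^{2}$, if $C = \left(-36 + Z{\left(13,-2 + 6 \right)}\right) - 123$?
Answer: $63504$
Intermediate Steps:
$Z{\left(R,E \right)} = 14 E + 14 R$ ($Z{\left(R,E \right)} = \left(E + R\right) 14 = 14 E + 14 R$)
$C = 79$ ($C = \left(-36 + \left(14 \left(-2 + 6\right) + 14 \cdot 13\right)\right) - 123 = \left(-36 + \left(14 \cdot 4 + 182\right)\right) - 123 = \left(-36 + \left(56 + 182\right)\right) - 123 = \left(-36 + 238\right) - 123 = 202 - 123 = 79$)
$O = 173$ ($O = -7 - -180 = -7 + 180 = 173$)
$\left(O + C\right)^{2} = \left(173 + 79\right)^{2} = 252^{2} = 63504$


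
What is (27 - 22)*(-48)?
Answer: -240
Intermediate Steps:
(27 - 22)*(-48) = 5*(-48) = -240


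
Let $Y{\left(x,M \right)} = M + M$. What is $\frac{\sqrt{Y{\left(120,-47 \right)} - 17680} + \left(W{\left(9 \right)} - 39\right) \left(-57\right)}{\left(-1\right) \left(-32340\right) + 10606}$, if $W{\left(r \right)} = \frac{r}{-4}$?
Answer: $\frac{9405}{171784} + \frac{i \sqrt{17774}}{42946} \approx 0.054749 + 0.0031043 i$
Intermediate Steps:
$Y{\left(x,M \right)} = 2 M$
$W{\left(r \right)} = - \frac{r}{4}$ ($W{\left(r \right)} = r \left(- \frac{1}{4}\right) = - \frac{r}{4}$)
$\frac{\sqrt{Y{\left(120,-47 \right)} - 17680} + \left(W{\left(9 \right)} - 39\right) \left(-57\right)}{\left(-1\right) \left(-32340\right) + 10606} = \frac{\sqrt{2 \left(-47\right) - 17680} + \left(\left(- \frac{1}{4}\right) 9 - 39\right) \left(-57\right)}{\left(-1\right) \left(-32340\right) + 10606} = \frac{\sqrt{-94 - 17680} + \left(- \frac{9}{4} - 39\right) \left(-57\right)}{32340 + 10606} = \frac{\sqrt{-17774} - - \frac{9405}{4}}{42946} = \left(i \sqrt{17774} + \frac{9405}{4}\right) \frac{1}{42946} = \left(\frac{9405}{4} + i \sqrt{17774}\right) \frac{1}{42946} = \frac{9405}{171784} + \frac{i \sqrt{17774}}{42946}$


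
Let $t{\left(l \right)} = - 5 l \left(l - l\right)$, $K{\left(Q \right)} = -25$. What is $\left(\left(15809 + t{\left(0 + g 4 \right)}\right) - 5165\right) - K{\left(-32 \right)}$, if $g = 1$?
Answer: $10669$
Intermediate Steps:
$t{\left(l \right)} = 0$ ($t{\left(l \right)} = - 5 l 0 = 0$)
$\left(\left(15809 + t{\left(0 + g 4 \right)}\right) - 5165\right) - K{\left(-32 \right)} = \left(\left(15809 + 0\right) - 5165\right) - -25 = \left(15809 - 5165\right) + 25 = 10644 + 25 = 10669$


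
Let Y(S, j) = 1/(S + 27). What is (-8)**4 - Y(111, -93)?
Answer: 565247/138 ≈ 4096.0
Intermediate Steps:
Y(S, j) = 1/(27 + S)
(-8)**4 - Y(111, -93) = (-8)**4 - 1/(27 + 111) = 4096 - 1/138 = 565247/138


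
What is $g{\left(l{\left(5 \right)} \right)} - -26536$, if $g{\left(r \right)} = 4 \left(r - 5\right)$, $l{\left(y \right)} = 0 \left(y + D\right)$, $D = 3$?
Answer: $26516$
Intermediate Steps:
$l{\left(y \right)} = 0$ ($l{\left(y \right)} = 0 \left(y + 3\right) = 0 \left(3 + y\right) = 0$)
$g{\left(r \right)} = -20 + 4 r$ ($g{\left(r \right)} = 4 \left(-5 + r\right) = -20 + 4 r$)
$g{\left(l{\left(5 \right)} \right)} - -26536 = \left(-20 + 4 \cdot 0\right) - -26536 = \left(-20 + 0\right) + 26536 = -20 + 26536 = 26516$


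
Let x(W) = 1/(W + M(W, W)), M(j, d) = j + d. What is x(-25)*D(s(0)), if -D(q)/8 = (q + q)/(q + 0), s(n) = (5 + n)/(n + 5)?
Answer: 16/75 ≈ 0.21333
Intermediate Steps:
s(n) = 1 (s(n) = (5 + n)/(5 + n) = 1)
M(j, d) = d + j
x(W) = 1/(3*W) (x(W) = 1/(W + (W + W)) = 1/(W + 2*W) = 1/(3*W))
D(q) = -16 (D(q) = -8*(q + q)/(q + 0) = -8*2*q/q = -8*2 = -16)
x(-25)*D(s(0)) = ((⅓)/(-25))*(-16) = ((⅓)*(-1/25))*(-16) = -1/75*(-16) = 16/75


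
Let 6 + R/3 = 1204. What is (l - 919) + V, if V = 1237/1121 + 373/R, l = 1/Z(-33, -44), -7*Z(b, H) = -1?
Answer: -3669469177/4028874 ≈ -910.79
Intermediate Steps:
R = 3594 (R = -18 + 3*1204 = -18 + 3612 = 3594)
Z(b, H) = ⅐ (Z(b, H) = -⅐*(-1) = ⅐)
l = 7 (l = 1/(⅐) = 7)
V = 4863911/4028874 (V = 1237/1121 + 373/3594 = 4863911/4028874 ≈ 1.2073)
(l - 919) + V = (7 - 919) + 4863911/4028874 = -912 + 4863911/4028874 = -3669469177/4028874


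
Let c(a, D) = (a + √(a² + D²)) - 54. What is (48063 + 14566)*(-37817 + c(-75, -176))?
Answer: -2376520034 + 62629*√36601 ≈ -2.3645e+9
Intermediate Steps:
c(a, D) = -54 + a + √(D² + a²) (c(a, D) = (a + √(D² + a²)) - 54 = -54 + a + √(D² + a²))
(48063 + 14566)*(-37817 + c(-75, -176)) = (48063 + 14566)*(-37817 + (-54 - 75 + √((-176)² + (-75)²))) = 62629*(-37817 + (-54 - 75 + √(30976 + 5625))) = 62629*(-37817 + (-54 - 75 + √36601)) = 62629*(-37817 + (-129 + √36601)) = 62629*(-37946 + √36601) = -2376520034 + 62629*√36601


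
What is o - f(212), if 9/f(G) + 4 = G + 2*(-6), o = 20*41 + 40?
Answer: 168551/196 ≈ 859.95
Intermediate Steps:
o = 860 (o = 820 + 40 = 860)
f(G) = 9/(-16 + G) (f(G) = 9/(-4 + (G + 2*(-6))) = 9/(-4 + (G - 12)) = 9/(-4 + (-12 + G)) = 9/(-16 + G))
o - f(212) = 860 - 9/(-16 + 212) = 860 - 9/196 = 168551/196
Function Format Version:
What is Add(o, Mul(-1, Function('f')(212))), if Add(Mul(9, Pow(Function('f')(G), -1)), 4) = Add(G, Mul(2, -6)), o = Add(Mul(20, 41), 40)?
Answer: Rational(168551, 196) ≈ 859.95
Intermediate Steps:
o = 860 (o = Add(820, 40) = 860)
Function('f')(G) = Mul(9, Pow(Add(-16, G), -1)) (Function('f')(G) = Mul(9, Pow(Add(-4, Add(G, Mul(2, -6))), -1)) = Mul(9, Pow(Add(-4, Add(G, -12)), -1)) = Mul(9, Pow(Add(-4, Add(-12, G)), -1)) = Mul(9, Pow(Add(-16, G), -1)))
Add(o, Mul(-1, Function('f')(212))) = Add(860, Mul(-1, Mul(9, Pow(Add(-16, 212), -1)))) = Add(860, Mul(-1, Mul(9, Pow(196, -1)))) = Add(860, Mul(-1, Mul(9, Rational(1, 196)))) = Add(860, Mul(-1, Rational(9, 196))) = Add(860, Rational(-9, 196)) = Rational(168551, 196)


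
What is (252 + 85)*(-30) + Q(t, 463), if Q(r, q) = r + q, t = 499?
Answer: -9148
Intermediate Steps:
Q(r, q) = q + r
(252 + 85)*(-30) + Q(t, 463) = (252 + 85)*(-30) + (463 + 499) = 337*(-30) + 962 = -10110 + 962 = -9148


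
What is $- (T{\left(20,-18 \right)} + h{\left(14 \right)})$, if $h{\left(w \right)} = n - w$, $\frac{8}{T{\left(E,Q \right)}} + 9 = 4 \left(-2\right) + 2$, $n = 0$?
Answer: $\frac{218}{15} \approx 14.533$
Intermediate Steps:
$T{\left(E,Q \right)} = - \frac{8}{15}$ ($T{\left(E,Q \right)} = \frac{8}{-9 + \left(4 \left(-2\right) + 2\right)} = \frac{8}{-9 + \left(-8 + 2\right)} = \frac{8}{-9 - 6} = \frac{8}{-15} = 8 \left(- \frac{1}{15}\right) = - \frac{8}{15}$)
$h{\left(w \right)} = - w$ ($h{\left(w \right)} = 0 - w = - w$)
$- (T{\left(20,-18 \right)} + h{\left(14 \right)}) = - (- \frac{8}{15} - 14) = \left(-1\right) \left(- \frac{218}{15}\right) = \frac{218}{15}$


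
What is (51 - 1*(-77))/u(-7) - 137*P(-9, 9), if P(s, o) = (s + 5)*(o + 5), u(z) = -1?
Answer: 7544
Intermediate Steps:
P(s, o) = (5 + o)*(5 + s) (P(s, o) = (5 + s)*(5 + o) = (5 + o)*(5 + s))
(51 - 1*(-77))/u(-7) - 137*P(-9, 9) = (51 - 1*(-77))/(-1) - 137*(25 + 5*9 + 5*(-9) + 9*(-9)) = (51 + 77)*(-1) - 137*(25 + 45 - 45 - 81) = 128*(-1) - 137*(-56) = -128 + 7672 = 7544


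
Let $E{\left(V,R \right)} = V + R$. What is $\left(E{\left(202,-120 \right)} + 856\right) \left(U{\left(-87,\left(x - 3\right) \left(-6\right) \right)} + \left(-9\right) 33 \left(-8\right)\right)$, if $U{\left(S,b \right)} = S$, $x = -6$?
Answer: $2147082$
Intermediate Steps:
$E{\left(V,R \right)} = R + V$
$\left(E{\left(202,-120 \right)} + 856\right) \left(U{\left(-87,\left(x - 3\right) \left(-6\right) \right)} + \left(-9\right) 33 \left(-8\right)\right) = \left(\left(-120 + 202\right) + 856\right) \left(-87 + \left(-9\right) 33 \left(-8\right)\right) = \left(82 + 856\right) \left(-87 - -2376\right) = 938 \left(-87 + 2376\right) = 938 \cdot 2289 = 2147082$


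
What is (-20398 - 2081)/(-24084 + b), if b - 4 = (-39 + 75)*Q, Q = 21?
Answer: 22479/23324 ≈ 0.96377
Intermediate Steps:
b = 760 (b = 4 + (-39 + 75)*21 = 4 + 36*21 = 4 + 756 = 760)
(-20398 - 2081)/(-24084 + b) = (-20398 - 2081)/(-24084 + 760) = -22479/(-23324) = -22479*(-1/23324) = 22479/23324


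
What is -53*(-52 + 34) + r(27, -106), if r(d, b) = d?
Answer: 981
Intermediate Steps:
-53*(-52 + 34) + r(27, -106) = -53*(-52 + 34) + 27 = -53*(-18) + 27 = 954 + 27 = 981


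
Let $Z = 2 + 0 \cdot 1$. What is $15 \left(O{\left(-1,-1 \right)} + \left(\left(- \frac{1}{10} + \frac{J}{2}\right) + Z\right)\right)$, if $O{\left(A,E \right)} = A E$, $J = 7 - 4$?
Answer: $66$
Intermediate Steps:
$J = 3$
$Z = 2$ ($Z = 2 + 0 = 2$)
$15 \left(O{\left(-1,-1 \right)} + \left(\left(- \frac{1}{10} + \frac{J}{2}\right) + Z\right)\right) = 15 \left(\left(-1\right) \left(-1\right) + \left(\left(- \frac{1}{10} + \frac{3}{2}\right) + 2\right)\right) = 15 \left(1 + \left(\left(\left(-1\right) \frac{1}{10} + 3 \cdot \frac{1}{2}\right) + 2\right)\right) = 15 \left(1 + \left(\left(- \frac{1}{10} + \frac{3}{2}\right) + 2\right)\right) = 15 \left(1 + \left(\frac{7}{5} + 2\right)\right) = 15 \left(1 + \frac{17}{5}\right) = 15 \cdot \frac{22}{5} = 66$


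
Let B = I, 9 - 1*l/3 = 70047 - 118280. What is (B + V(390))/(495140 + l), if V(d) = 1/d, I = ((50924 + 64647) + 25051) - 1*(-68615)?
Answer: 81602431/249547740 ≈ 0.32700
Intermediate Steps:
I = 209237 (I = (115571 + 25051) + 68615 = 140622 + 68615 = 209237)
l = 144726 (l = 27 - 3*(70047 - 118280) = 27 - 3*(-48233) = 27 + 144699 = 144726)
B = 209237
(B + V(390))/(495140 + l) = (209237 + 1/390)/(495140 + 144726) = (209237 + 1/390)/639866 = (81602431/390)*(1/639866) = 81602431/249547740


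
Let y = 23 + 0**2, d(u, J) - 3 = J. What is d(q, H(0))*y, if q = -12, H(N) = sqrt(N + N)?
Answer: 69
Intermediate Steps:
H(N) = sqrt(2)*sqrt(N) (H(N) = sqrt(2*N) = sqrt(2)*sqrt(N))
d(u, J) = 3 + J
y = 23 (y = 23 + 0 = 23)
d(q, H(0))*y = (3 + sqrt(2)*sqrt(0))*23 = (3 + sqrt(2)*0)*23 = (3 + 0)*23 = 3*23 = 69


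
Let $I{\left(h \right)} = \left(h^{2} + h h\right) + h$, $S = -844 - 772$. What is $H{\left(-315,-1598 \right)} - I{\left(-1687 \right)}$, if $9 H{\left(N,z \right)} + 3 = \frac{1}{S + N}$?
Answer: $- \frac{98890877923}{17379} \approx -5.6902 \cdot 10^{6}$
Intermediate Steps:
$S = -1616$ ($S = -844 - 772 = -1616$)
$H{\left(N,z \right)} = - \frac{1}{3} + \frac{1}{9 \left(-1616 + N\right)}$
$I{\left(h \right)} = h + 2 h^{2}$ ($I{\left(h \right)} = \left(h^{2} + h^{2}\right) + h = 2 h^{2} + h = h + 2 h^{2}$)
$H{\left(-315,-1598 \right)} - I{\left(-1687 \right)} = \frac{4849 - -945}{9 \left(-1616 - 315\right)} - - 1687 \left(1 + 2 \left(-1687\right)\right) = \frac{4849 + 945}{9 \left(-1931\right)} - - 1687 \left(1 - 3374\right) = \frac{1}{9} \left(- \frac{1}{1931}\right) 5794 - \left(-1687\right) \left(-3373\right) = - \frac{5794}{17379} - 5690251 = - \frac{98890877923}{17379}$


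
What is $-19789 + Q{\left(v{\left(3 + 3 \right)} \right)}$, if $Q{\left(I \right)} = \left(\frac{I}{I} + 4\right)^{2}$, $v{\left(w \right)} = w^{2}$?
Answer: $-19764$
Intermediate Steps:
$Q{\left(I \right)} = 25$ ($Q{\left(I \right)} = \left(1 + 4\right)^{2} = 5^{2} = 25$)
$-19789 + Q{\left(v{\left(3 + 3 \right)} \right)} = -19789 + 25 = -19764$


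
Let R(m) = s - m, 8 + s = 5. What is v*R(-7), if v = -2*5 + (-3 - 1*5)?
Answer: -72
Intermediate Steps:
s = -3 (s = -8 + 5 = -3)
v = -18 (v = -10 + (-3 - 5) = -10 - 8 = -18)
R(m) = -3 - m
v*R(-7) = -18*(-3 - 1*(-7)) = -18*(-3 + 7) = -18*4 = -72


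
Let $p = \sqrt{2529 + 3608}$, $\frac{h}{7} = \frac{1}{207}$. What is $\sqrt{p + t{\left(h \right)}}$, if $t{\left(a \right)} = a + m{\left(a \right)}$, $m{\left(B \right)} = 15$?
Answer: $\frac{\sqrt{71576 + 90459 \sqrt{17}}}{69} \approx 9.663$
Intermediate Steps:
$h = \frac{7}{207} \approx 0.033816$
$p = 19 \sqrt{17}$ ($p = \sqrt{6137} = 19 \sqrt{17} \approx 78.339$)
$t{\left(a \right)} = 15 + a$ ($t{\left(a \right)} = a + 15 = 15 + a$)
$\sqrt{p + t{\left(h \right)}} = \sqrt{19 \sqrt{17} + \left(15 + \frac{7}{207}\right)} = \sqrt{19 \sqrt{17} + \frac{3112}{207}} = \sqrt{\frac{3112}{207} + 19 \sqrt{17}}$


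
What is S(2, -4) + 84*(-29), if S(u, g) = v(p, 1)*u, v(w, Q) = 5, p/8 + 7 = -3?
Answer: -2426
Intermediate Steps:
p = -80 (p = -56 + 8*(-3) = -56 - 24 = -80)
S(u, g) = 5*u
S(2, -4) + 84*(-29) = 5*2 + 84*(-29) = 10 - 2436 = -2426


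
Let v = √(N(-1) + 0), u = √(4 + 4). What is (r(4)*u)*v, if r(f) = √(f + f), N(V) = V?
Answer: 8*I ≈ 8.0*I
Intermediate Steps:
u = 2*√2 (u = √8 = 2*√2 ≈ 2.8284)
r(f) = √2*√f (r(f) = √(2*f) = √2*√f)
v = I (v = √(-1 + 0) = √(-1) = I ≈ 1.0*I)
(r(4)*u)*v = ((√2*√4)*(2*√2))*I = ((√2*2)*(2*√2))*I = ((2*√2)*(2*√2))*I = 8*I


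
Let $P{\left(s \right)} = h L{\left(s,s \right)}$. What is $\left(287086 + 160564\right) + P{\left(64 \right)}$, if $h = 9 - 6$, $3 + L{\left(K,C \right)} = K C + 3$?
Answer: $459938$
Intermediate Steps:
$L{\left(K,C \right)} = C K$ ($L{\left(K,C \right)} = -3 + \left(K C + 3\right) = -3 + \left(C K + 3\right) = -3 + \left(3 + C K\right) = C K$)
$h = 3$ ($h = 9 - 6 = 3$)
$P{\left(s \right)} = 3 s^{2}$ ($P{\left(s \right)} = 3 s s = 3 s^{2}$)
$\left(287086 + 160564\right) + P{\left(64 \right)} = \left(287086 + 160564\right) + 3 \cdot 64^{2} = 447650 + 3 \cdot 4096 = 447650 + 12288 = 459938$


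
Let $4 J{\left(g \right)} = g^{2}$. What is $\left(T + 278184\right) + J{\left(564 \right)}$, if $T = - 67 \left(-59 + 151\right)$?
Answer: $351544$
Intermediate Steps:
$J{\left(g \right)} = \frac{g^{2}}{4}$
$T = -6164$ ($T = \left(-67\right) 92 = -6164$)
$\left(T + 278184\right) + J{\left(564 \right)} = \left(-6164 + 278184\right) + \frac{564^{2}}{4} = 272020 + \frac{1}{4} \cdot 318096 = 272020 + 79524 = 351544$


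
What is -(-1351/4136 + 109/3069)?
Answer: 335945/1153944 ≈ 0.29113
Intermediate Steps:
-(-1351/4136 + 109/3069) = -1*(-335945/1153944) = 335945/1153944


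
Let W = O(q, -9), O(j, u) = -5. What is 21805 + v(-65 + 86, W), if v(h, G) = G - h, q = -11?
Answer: 21779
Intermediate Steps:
W = -5
21805 + v(-65 + 86, W) = 21805 + (-5 - (-65 + 86)) = 21805 + (-5 - 1*21) = 21805 + (-5 - 21) = 21805 - 26 = 21779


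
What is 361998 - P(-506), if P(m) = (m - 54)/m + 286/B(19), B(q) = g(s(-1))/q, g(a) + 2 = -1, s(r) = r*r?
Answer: 276130444/759 ≈ 3.6381e+5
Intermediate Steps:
s(r) = r²
g(a) = -3 (g(a) = -2 - 1 = -3)
B(q) = -3/q
P(m) = -5434/3 + (-54 + m)/m (P(m) = (m - 54)/m + 286/((-3/19)) = (-54 + m)/m + 286/((-3*1/19)) = (-54 + m)/m + 286/(-3/19) = (-54 + m)/m + 286*(-19/3) = (-54 + m)/m - 5434/3 = -5434/3 + (-54 + m)/m)
361998 - P(-506) = 361998 - (-5431/3 - 54/(-506)) = 361998 - (-5431/3 - 54*(-1/506)) = 361998 - (-5431/3 + 27/253) = 361998 - 1*(-1373962/759) = 361998 + 1373962/759 = 276130444/759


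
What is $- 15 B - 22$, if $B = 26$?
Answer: $-412$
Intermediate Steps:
$- 15 B - 22 = \left(-15\right) 26 - 22 = -390 - 22 = -412$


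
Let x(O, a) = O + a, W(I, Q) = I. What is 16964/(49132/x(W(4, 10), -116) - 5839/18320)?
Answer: -2175463360/56297013 ≈ -38.643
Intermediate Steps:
16964/(49132/x(W(4, 10), -116) - 5839/18320) = 16964/(49132/(4 - 116) - 5839/18320) = 16964/(49132/(-112) - 5839*1/18320) = 16964/(49132*(-1/112) - 5839/18320) = 16964/(-12283/28 - 5839/18320) = 16964/(-56297013/128240) = 16964*(-128240/56297013) = -2175463360/56297013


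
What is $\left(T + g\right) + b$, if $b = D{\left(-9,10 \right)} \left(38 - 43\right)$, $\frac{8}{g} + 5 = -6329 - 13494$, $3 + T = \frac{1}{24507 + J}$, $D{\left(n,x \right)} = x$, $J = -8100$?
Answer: $- \frac{4310491304}{81329499} \approx -53.0$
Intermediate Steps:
$T = - \frac{49220}{16407}$ ($T = -3 + \frac{1}{24507 - 8100} = -3 + \frac{1}{16407} = - \frac{49220}{16407} \approx -2.9999$)
$g = - \frac{2}{4957}$ ($g = \frac{8}{-5 - 19823} = \frac{8}{-19828} = 8 \left(- \frac{1}{19828}\right) = - \frac{2}{4957} \approx -0.00040347$)
$b = -50$ ($b = 10 \left(38 - 43\right) = 10 \left(-5\right) = -50$)
$\left(T + g\right) + b = \left(- \frac{49220}{16407} - \frac{2}{4957}\right) - 50 = - \frac{244016354}{81329499} - 50 = - \frac{4310491304}{81329499}$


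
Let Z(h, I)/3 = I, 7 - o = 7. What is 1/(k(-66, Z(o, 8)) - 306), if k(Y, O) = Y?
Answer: -1/372 ≈ -0.0026882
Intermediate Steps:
o = 0 (o = 7 - 1*7 = 7 - 7 = 0)
Z(h, I) = 3*I
1/(k(-66, Z(o, 8)) - 306) = 1/(-66 - 306) = 1/(-372) = -1/372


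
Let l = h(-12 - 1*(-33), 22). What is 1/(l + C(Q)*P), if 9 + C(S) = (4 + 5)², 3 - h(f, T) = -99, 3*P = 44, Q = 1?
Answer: 1/1158 ≈ 0.00086356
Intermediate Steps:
P = 44/3 (P = (⅓)*44 = 44/3 ≈ 14.667)
h(f, T) = 102 (h(f, T) = 3 - 1*(-99) = 3 + 99 = 102)
C(S) = 72 (C(S) = -9 + (4 + 5)² = -9 + 9² = -9 + 81 = 72)
l = 102
1/(l + C(Q)*P) = 1/(102 + 72*(44/3)) = 1/(102 + 1056) = 1/1158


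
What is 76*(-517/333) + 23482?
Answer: 7780214/333 ≈ 23364.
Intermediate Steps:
76*(-517/333) + 23482 = -39292/333 + 23482 = 7780214/333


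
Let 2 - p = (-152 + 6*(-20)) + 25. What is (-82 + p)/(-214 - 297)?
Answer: -167/511 ≈ -0.32681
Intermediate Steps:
p = 249 (p = 2 - ((-152 + 6*(-20)) + 25) = 2 - ((-152 - 120) + 25) = 2 - (-272 + 25) = 2 - 1*(-247) = 2 + 247 = 249)
(-82 + p)/(-214 - 297) = (-82 + 249)/(-214 - 297) = 167/(-511) = 167*(-1/511) = -167/511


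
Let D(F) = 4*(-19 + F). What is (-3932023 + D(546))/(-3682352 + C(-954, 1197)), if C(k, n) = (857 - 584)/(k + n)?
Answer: 318323115/298270421 ≈ 1.0672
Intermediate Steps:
C(k, n) = 273/(k + n)
D(F) = -76 + 4*F
(-3932023 + D(546))/(-3682352 + C(-954, 1197)) = (-3932023 + (-76 + 4*546))/(-3682352 + 273/(-954 + 1197)) = (-3932023 + (-76 + 2184))/(-3682352 + 273/243) = (-3932023 + 2108)/(-3682352 + 273*(1/243)) = -3929915/(-3682352 + 91/81) = -3929915/(-298270421/81) = -3929915*(-81/298270421) = 318323115/298270421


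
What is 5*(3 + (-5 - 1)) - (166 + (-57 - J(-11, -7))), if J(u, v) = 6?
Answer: -118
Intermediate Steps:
5*(3 + (-5 - 1)) - (166 + (-57 - J(-11, -7))) = 5*(3 + (-5 - 1)) - (166 + (-57 - 1*6)) = 5*(3 - 6) - (166 + (-57 - 6)) = 5*(-3) - (166 - 63) = -15 - 1*103 = -15 - 103 = -118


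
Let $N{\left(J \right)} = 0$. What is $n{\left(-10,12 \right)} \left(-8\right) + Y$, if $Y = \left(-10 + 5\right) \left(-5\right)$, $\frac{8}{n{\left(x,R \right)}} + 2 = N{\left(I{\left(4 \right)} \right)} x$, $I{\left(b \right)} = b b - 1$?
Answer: $57$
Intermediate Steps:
$I{\left(b \right)} = -1 + b^{2}$ ($I{\left(b \right)} = b^{2} - 1 = -1 + b^{2}$)
$n{\left(x,R \right)} = -4$ ($n{\left(x,R \right)} = \frac{8}{-2 + 0 x} = \frac{8}{-2 + 0} = \frac{8}{-2} = 8 \left(- \frac{1}{2}\right) = -4$)
$Y = 25$ ($Y = \left(-5\right) \left(-5\right) = 25$)
$n{\left(-10,12 \right)} \left(-8\right) + Y = \left(-4\right) \left(-8\right) + 25 = 32 + 25 = 57$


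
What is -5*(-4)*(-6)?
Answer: -120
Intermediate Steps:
-5*(-4)*(-6) = 20*(-6) = -120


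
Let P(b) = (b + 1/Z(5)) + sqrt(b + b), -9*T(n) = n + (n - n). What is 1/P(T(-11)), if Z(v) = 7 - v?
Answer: 558/169 - 108*sqrt(22)/169 ≈ 0.30435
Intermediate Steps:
T(n) = -n/9 (T(n) = -(n + (n - n))/9 = -(n + 0)/9 = -n/9)
P(b) = 1/2 + b + sqrt(2)*sqrt(b) (P(b) = (b + 1/(7 - 1*5)) + sqrt(b + b) = (b + 1/(7 - 5)) + sqrt(2*b) = (b + 1/2) + sqrt(2)*sqrt(b) = (1/2 + b) + sqrt(2)*sqrt(b) = 1/2 + b + sqrt(2)*sqrt(b))
1/P(T(-11)) = 1/(1/2 - 1/9*(-11) + sqrt(2)*sqrt(-1/9*(-11))) = 1/(1/2 + 11/9 + sqrt(2)*sqrt(11/9)) = 1/(1/2 + 11/9 + sqrt(2)*(sqrt(11)/3)) = 1/(1/2 + 11/9 + sqrt(22)/3) = 1/(31/18 + sqrt(22)/3)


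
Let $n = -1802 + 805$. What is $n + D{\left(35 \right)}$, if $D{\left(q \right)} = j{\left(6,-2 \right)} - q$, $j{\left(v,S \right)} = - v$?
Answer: $-1038$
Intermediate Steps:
$D{\left(q \right)} = -6 - q$ ($D{\left(q \right)} = \left(-1\right) 6 - q = -6 - q$)
$n = -997$
$n + D{\left(35 \right)} = -997 - 41 = -1038$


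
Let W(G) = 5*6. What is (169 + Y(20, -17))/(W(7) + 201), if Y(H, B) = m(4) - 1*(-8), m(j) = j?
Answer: 181/231 ≈ 0.78355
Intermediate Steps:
Y(H, B) = 12 (Y(H, B) = 4 - 1*(-8) = 4 + 8 = 12)
W(G) = 30
(169 + Y(20, -17))/(W(7) + 201) = (169 + 12)/(30 + 201) = 181/231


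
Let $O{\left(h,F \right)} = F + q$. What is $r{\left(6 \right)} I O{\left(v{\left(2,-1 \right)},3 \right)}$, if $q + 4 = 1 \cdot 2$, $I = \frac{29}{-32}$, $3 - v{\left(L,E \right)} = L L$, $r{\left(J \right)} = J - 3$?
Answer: $- \frac{87}{32} \approx -2.7188$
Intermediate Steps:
$r{\left(J \right)} = -3 + J$
$v{\left(L,E \right)} = 3 - L^{2}$ ($v{\left(L,E \right)} = 3 - L L = 3 - L^{2}$)
$I = - \frac{29}{32}$ ($I = 29 \left(- \frac{1}{32}\right) = - \frac{29}{32} \approx -0.90625$)
$q = -2$ ($q = -4 + 1 \cdot 2 = -4 + 2 = -2$)
$O{\left(h,F \right)} = -2 + F$ ($O{\left(h,F \right)} = F - 2 = -2 + F$)
$r{\left(6 \right)} I O{\left(v{\left(2,-1 \right)},3 \right)} = \left(-3 + 6\right) \left(- \frac{29}{32}\right) \left(-2 + 3\right) = 3 \left(- \frac{29}{32}\right) 1 = \left(- \frac{87}{32}\right) 1 = - \frac{87}{32}$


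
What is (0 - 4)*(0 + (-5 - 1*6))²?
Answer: -484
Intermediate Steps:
(0 - 4)*(0 + (-5 - 1*6))² = -4*(0 + (-5 - 6))² = -4*(0 - 11)² = -4*(-11)² = -4*121 = -484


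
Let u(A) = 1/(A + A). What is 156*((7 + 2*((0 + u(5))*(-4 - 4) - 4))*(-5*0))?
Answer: 0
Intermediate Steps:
u(A) = 1/(2*A)
156*((7 + 2*((0 + u(5))*(-4 - 4) - 4))*(-5*0)) = 156*((7 + 2*((0 + (½)/5)*(-4 - 4) - 4))*(-5*0)) = 156*((7 + 2*((0 + (½)*(⅕))*(-8) - 4))*0) = 156*((7 + 2*((0 + ⅒)*(-8) - 4))*0) = 156*((7 + 2*((⅒)*(-8) - 4))*0) = 156*((7 + 2*(-⅘ - 4))*0) = 156*((7 + 2*(-24/5))*0) = 156*((7 - 48/5)*0) = 156*(-13/5*0) = 156*0 = 0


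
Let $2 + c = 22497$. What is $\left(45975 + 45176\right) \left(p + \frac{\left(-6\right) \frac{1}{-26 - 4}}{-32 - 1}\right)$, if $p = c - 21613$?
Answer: $\frac{13265113879}{165} \approx 8.0395 \cdot 10^{7}$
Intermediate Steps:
$c = 22495$ ($c = -2 + 22497 = 22495$)
$p = 882$ ($p = 22495 - 21613 = 882$)
$\left(45975 + 45176\right) \left(p + \frac{\left(-6\right) \frac{1}{-26 - 4}}{-32 - 1}\right) = \left(45975 + 45176\right) \left(882 + \frac{\left(-6\right) \frac{1}{-26 - 4}}{-32 - 1}\right) = 91151 \left(882 + \frac{\left(-6\right) \frac{1}{-30}}{-33}\right) = 91151 \left(882 + \left(-6\right) \left(- \frac{1}{30}\right) \left(- \frac{1}{33}\right)\right) = 91151 \left(882 + \frac{1}{5} \left(- \frac{1}{33}\right)\right) = 91151 \left(882 - \frac{1}{165}\right) = 91151 \cdot \frac{145529}{165} = \frac{13265113879}{165}$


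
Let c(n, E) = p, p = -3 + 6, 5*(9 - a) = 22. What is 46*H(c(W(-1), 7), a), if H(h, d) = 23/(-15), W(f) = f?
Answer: -1058/15 ≈ -70.533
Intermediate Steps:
a = 23/5 (a = 9 - ⅕*22 = 9 - 22/5 = 23/5 ≈ 4.6000)
p = 3
c(n, E) = 3
H(h, d) = -23/15 (H(h, d) = 23*(-1/15) = -23/15)
46*H(c(W(-1), 7), a) = 46*(-23/15) = -1058/15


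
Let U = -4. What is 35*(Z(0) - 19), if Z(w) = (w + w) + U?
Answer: -805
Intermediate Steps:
Z(w) = -4 + 2*w (Z(w) = (w + w) - 4 = 2*w - 4 = -4 + 2*w)
35*(Z(0) - 19) = 35*((-4 + 2*0) - 19) = 35*((-4 + 0) - 19) = 35*(-4 - 19) = 35*(-23) = -805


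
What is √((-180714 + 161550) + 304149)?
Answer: 3*√31665 ≈ 533.84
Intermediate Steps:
√((-180714 + 161550) + 304149) = √(-19164 + 304149) = √284985 = 3*√31665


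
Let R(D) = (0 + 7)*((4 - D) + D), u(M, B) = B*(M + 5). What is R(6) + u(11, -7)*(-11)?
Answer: 1260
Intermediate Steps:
u(M, B) = B*(5 + M)
R(D) = 28 (R(D) = 7*4 = 28)
R(6) + u(11, -7)*(-11) = 28 - 7*(5 + 11)*(-11) = 28 - 7*16*(-11) = 28 - 112*(-11) = 28 + 1232 = 1260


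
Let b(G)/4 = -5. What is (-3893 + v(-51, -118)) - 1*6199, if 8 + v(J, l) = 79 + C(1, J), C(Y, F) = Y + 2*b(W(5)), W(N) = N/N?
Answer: -10060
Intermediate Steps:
W(N) = 1
b(G) = -20 (b(G) = 4*(-5) = -20)
C(Y, F) = -40 + Y (C(Y, F) = Y + 2*(-20) = Y - 40 = -40 + Y)
v(J, l) = 32 (v(J, l) = -8 + (79 + (-40 + 1)) = -8 + (79 - 39) = -8 + 40 = 32)
(-3893 + v(-51, -118)) - 1*6199 = (-3893 + 32) - 1*6199 = -3861 - 6199 = -10060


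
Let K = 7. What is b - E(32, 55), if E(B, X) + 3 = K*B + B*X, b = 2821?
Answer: 840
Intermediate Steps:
E(B, X) = -3 + 7*B + B*X (E(B, X) = -3 + (7*B + B*X) = -3 + 7*B + B*X)
b - E(32, 55) = 2821 - (-3 + 7*32 + 32*55) = 2821 - (-3 + 224 + 1760) = 2821 - 1*1981 = 2821 - 1981 = 840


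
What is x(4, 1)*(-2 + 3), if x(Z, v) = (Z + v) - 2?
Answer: 3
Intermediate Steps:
x(Z, v) = -2 + Z + v
x(4, 1)*(-2 + 3) = (-2 + 4 + 1)*(-2 + 3) = 3*1 = 3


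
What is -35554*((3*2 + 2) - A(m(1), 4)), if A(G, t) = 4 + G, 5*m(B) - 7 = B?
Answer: -426648/5 ≈ -85330.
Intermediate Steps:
m(B) = 7/5 + B/5
-35554*((3*2 + 2) - A(m(1), 4)) = -35554*((3*2 + 2) - (4 + (7/5 + (1/5)*1))) = -35554*((6 + 2) - (4 + (7/5 + 1/5))) = -35554*(8 - (4 + 8/5)) = -35554*(8 - 1*28/5) = -35554*(8 - 28/5) = -35554*12/5 = -426648/5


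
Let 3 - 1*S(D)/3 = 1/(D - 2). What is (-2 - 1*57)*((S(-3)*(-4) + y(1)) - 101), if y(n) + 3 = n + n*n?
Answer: 41418/5 ≈ 8283.6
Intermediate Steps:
y(n) = -3 + n + n**2 (y(n) = -3 + (n + n*n) = -3 + (n + n**2) = -3 + n + n**2)
S(D) = 9 - 3/(-2 + D) (S(D) = 9 - 3/(D - 2) = 9 - 3/(-2 + D))
(-2 - 1*57)*((S(-3)*(-4) + y(1)) - 101) = (-2 - 1*57)*(((3*(-7 + 3*(-3))/(-2 - 3))*(-4) + (-3 + 1 + 1**2)) - 101) = (-2 - 57)*(((3*(-7 - 9)/(-5))*(-4) + (-3 + 1 + 1)) - 101) = -59*(((3*(-1/5)*(-16))*(-4) - 1) - 101) = -59*(((48/5)*(-4) - 1) - 101) = -59*((-192/5 - 1) - 101) = -59*(-197/5 - 101) = -59*(-702/5) = 41418/5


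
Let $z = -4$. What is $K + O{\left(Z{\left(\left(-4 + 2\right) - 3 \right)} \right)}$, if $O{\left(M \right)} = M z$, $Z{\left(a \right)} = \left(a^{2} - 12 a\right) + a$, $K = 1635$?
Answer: $1315$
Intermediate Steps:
$Z{\left(a \right)} = a^{2} - 11 a$
$O{\left(M \right)} = - 4 M$ ($O{\left(M \right)} = M \left(-4\right) = - 4 M$)
$K + O{\left(Z{\left(\left(-4 + 2\right) - 3 \right)} \right)} = 1635 - 4 \left(\left(-4 + 2\right) - 3\right) \left(-11 + \left(\left(-4 + 2\right) - 3\right)\right) = 1635 - 4 \left(-2 - 3\right) \left(-11 - 5\right) = 1635 - 4 \left(- 5 \left(-11 - 5\right)\right) = 1635 - 4 \left(\left(-5\right) \left(-16\right)\right) = 1635 - 320 = 1315$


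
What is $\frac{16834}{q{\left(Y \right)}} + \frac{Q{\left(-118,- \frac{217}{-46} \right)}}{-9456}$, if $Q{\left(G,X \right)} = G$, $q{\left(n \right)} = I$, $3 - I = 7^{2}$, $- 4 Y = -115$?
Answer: $- \frac{39794219}{108744} \approx -365.94$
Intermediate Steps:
$Y = \frac{115}{4}$ ($Y = \left(- \frac{1}{4}\right) \left(-115\right) = \frac{115}{4} \approx 28.75$)
$I = -46$ ($I = 3 - 7^{2} = 3 - 49 = -46$)
$q{\left(n \right)} = -46$
$\frac{16834}{q{\left(Y \right)}} + \frac{Q{\left(-118,- \frac{217}{-46} \right)}}{-9456} = \frac{16834}{-46} - \frac{118}{-9456} = 16834 \left(- \frac{1}{46}\right) - - \frac{59}{4728} = - \frac{8417}{23} + \frac{59}{4728} = - \frac{39794219}{108744}$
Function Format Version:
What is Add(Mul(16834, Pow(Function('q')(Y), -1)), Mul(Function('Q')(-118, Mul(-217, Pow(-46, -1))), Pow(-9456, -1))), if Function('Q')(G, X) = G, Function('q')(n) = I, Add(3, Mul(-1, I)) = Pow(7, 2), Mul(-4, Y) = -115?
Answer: Rational(-39794219, 108744) ≈ -365.94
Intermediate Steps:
Y = Rational(115, 4) (Y = Mul(Rational(-1, 4), -115) = Rational(115, 4) ≈ 28.750)
I = -46 (I = Add(3, Mul(-1, Pow(7, 2))) = Add(3, Mul(-1, 49)) = Add(3, -49) = -46)
Function('q')(n) = -46
Add(Mul(16834, Pow(Function('q')(Y), -1)), Mul(Function('Q')(-118, Mul(-217, Pow(-46, -1))), Pow(-9456, -1))) = Add(Mul(16834, Pow(-46, -1)), Mul(-118, Pow(-9456, -1))) = Add(Mul(16834, Rational(-1, 46)), Mul(-118, Rational(-1, 9456))) = Add(Rational(-8417, 23), Rational(59, 4728)) = Rational(-39794219, 108744)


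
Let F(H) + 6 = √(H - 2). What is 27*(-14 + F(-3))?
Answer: -540 + 27*I*√5 ≈ -540.0 + 60.374*I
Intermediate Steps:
F(H) = -6 + √(-2 + H) (F(H) = -6 + √(H - 2) = -6 + √(-2 + H))
27*(-14 + F(-3)) = 27*(-14 + (-6 + √(-2 - 3))) = 27*(-14 + (-6 + √(-5))) = 27*(-14 + (-6 + I*√5)) = 27*(-20 + I*√5) = -540 + 27*I*√5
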